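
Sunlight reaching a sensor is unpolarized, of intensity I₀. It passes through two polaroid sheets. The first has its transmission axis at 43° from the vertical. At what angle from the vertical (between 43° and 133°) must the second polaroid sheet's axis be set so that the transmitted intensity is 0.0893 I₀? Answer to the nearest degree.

Unpolarized light through the first polarizer → I₁ = ½ I₀, now polarized at 43°.
Need I₂/I₀ = 0.0893, so cos²(θ − 43°) = 0.0893 / 0.5 = 0.1786.
θ − 43° = arccos(√0.1786) = 65.0°, giving θ ≈ 43 + 65.0 = 108.0°.

θ ≈ 108°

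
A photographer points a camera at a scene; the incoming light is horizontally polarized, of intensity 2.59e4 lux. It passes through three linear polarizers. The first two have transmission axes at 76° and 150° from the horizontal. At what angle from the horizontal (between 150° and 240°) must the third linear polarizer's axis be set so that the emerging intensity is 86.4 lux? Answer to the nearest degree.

θ ≈ 180°

I₁ = I₀ cos²(76° − 0°) = I₀ cos²(76°) = 0.05853 I₀.
I₂ = I₁ cos²(150° − 76°) = 0.05853 I₀ · cos²(74°) = 0.004447 I₀.
Target fraction: 86.4 / 2.59e4 lux = 0.003336 of I₀.
Need I₃/I₀ = 0.003336, so cos²(θ − 150°) = 0.003336 / 0.004447 = 0.7502.
θ − 150° = arccos(√0.7502) = 30.0°, giving θ ≈ 150 + 30.0 = 180.0°.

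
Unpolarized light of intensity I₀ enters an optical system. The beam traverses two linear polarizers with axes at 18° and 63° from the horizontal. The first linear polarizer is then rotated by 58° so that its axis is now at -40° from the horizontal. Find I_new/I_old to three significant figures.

Before rotation:
Unpolarized light through the first polarizer → I₁ = ½ I₀, now polarized at 18°.
I₂ = I₁ cos²(63° − 18°) = 0.5 I₀ · cos²(45°) = 0.25 I₀.
After rotation:
Unpolarized light through the first polarizer → I₁ = ½ I₀, now polarized at -40°.
Angle between axes 1 and 2: 77°. I₂ = 0.5 I₀ · cos²(77°) = 0.0253 I₀.
Ratio = 0.0253 / 0.25 = 0.1012.

I_new/I_old ≈ 0.101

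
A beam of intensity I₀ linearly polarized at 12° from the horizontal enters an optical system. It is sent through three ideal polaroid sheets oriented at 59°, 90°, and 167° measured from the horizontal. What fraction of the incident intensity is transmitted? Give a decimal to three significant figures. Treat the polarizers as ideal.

By Malus's law, I₁ = I₀ cos²(59° − 12°) = I₀ cos²(47°) = 0.4651 I₀.
I₂ = I₁ cos²(90° − 59°) = 0.4651 I₀ · cos²(31°) = 0.3417 I₀.
I₃ = I₂ cos²(167° − 90°) = 0.3417 I₀ · cos²(77°) = 0.01729 I₀.
Transmitted fraction = 0.01729.

≈ 0.0173 I₀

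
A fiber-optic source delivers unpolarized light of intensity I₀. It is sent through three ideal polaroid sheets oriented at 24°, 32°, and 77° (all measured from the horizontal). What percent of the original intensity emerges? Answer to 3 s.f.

≈ 24.5%

Unpolarized light through the first polarizer → I₁ = ½ I₀, now polarized at 24°.
I₂ = I₁ cos²(32° − 24°) = 0.5 I₀ · cos²(8°) = 0.4903 I₀.
I₃ = I₂ cos²(77° − 32°) = 0.4903 I₀ · cos²(45°) = 0.2452 I₀.
That is 24.52% of the incident intensity.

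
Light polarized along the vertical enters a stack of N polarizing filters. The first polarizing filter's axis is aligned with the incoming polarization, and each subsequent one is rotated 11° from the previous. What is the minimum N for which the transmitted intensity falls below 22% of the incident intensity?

N = 42

First polarizer is aligned with the polarization: full transmission.
Each further stage multiplies by cos²(11°) = 0.9636.
After N polarizers: T = 0.9636^(N−1). Require T < 0.22 ⇒ N−1 > ln(0.22)/ln(0.9636) = 40.83, so N−1 ≥ 41 and N = 42.
Check: N=42 gives T = 0.2186 < 0.22; N=41 gives T = 0.2268.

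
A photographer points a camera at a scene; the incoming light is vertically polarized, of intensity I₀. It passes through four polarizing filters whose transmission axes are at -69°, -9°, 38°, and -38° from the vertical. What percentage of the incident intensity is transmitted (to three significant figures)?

I₁ = I₀ cos²(-69° − 0°) = I₀ cos²(69°) = 0.1284 I₀.
I₂ = I₁ cos²(-9° + 69°) = 0.1284 I₀ · cos²(60°) = 0.03211 I₀.
I₃ = I₂ cos²(38° + 9°) = 0.03211 I₀ · cos²(47°) = 0.01493 I₀.
I₄ = I₃ cos²(-38° − 38°) = 0.01493 I₀ · cos²(76°) = 0.000874 I₀.
That is 0.0874% of the incident intensity.

≈ 0.0874%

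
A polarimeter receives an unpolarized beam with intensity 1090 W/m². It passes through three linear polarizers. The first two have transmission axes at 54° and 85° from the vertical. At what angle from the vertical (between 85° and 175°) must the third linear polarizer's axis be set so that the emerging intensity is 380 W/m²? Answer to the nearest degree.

θ ≈ 98°

Unpolarized light through the first polarizer → I₁ = ½ I₀, now polarized at 54°.
I₂ = I₁ cos²(85° − 54°) = 0.5 I₀ · cos²(31°) = 0.3674 I₀.
Target fraction: 380 / 1090 W/m² = 0.3486 of I₀.
Need I₃/I₀ = 0.3486, so cos²(θ − 85°) = 0.3486 / 0.3674 = 0.949.
θ − 85° = arccos(√0.949) = 13.1°, giving θ ≈ 85 + 13.1 = 98.1°.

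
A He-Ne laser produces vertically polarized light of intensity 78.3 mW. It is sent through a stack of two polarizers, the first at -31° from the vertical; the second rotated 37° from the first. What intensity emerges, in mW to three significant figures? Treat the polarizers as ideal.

I ≈ 36.7 mW

I₁ = 78.3 mW · cos²(31°) = 57.53 mW.
I₂ = I₁ · cos²(37°) = 57.53 · 0.6378 = 36.69 mW.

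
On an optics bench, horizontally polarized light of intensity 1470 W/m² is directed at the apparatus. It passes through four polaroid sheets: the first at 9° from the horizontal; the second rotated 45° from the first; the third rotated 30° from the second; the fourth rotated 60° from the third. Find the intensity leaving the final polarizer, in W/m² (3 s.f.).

I₁ = 1470 W/m² · cos²(9°) = 1434 W/m².
I₂ = I₁ · cos²(45°) = 1434 · 0.5 = 717 W/m².
I₃ = I₂ · cos²(30°) = 717 · 0.75 = 537.8 W/m².
I₄ = I₃ · cos²(60°) = 537.8 · 0.25 = 134.4 W/m².

I ≈ 134 W/m²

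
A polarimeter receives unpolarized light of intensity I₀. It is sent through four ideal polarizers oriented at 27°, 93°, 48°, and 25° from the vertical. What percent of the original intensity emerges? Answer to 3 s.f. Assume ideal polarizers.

Unpolarized light through the first polarizer → I₁ = ½ I₀, now polarized at 27°.
I₂ = I₁ cos²(93° − 27°) = 0.5 I₀ · cos²(66°) = 0.08272 I₀.
I₃ = I₂ cos²(48° − 93°) = 0.08272 I₀ · cos²(45°) = 0.04136 I₀.
I₄ = I₃ cos²(25° − 48°) = 0.04136 I₀ · cos²(23°) = 0.03504 I₀.
That is 3.504% of the incident intensity.

≈ 3.50%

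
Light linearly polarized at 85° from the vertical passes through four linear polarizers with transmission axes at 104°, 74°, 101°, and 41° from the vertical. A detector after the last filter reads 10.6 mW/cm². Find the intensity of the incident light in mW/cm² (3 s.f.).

By Malus's law, I₁ = I₀ cos²(104° − 85°) = I₀ cos²(19°) = 0.894 I₀.
I₂ = I₁ cos²(74° − 104°) = 0.894 I₀ · cos²(30°) = 0.6705 I₀.
I₃ = I₂ cos²(101° − 74°) = 0.6705 I₀ · cos²(27°) = 0.5323 I₀.
I₄ = I₃ cos²(41° − 101°) = 0.5323 I₀ · cos²(60°) = 0.1331 I₀.
So 10.6 mW/cm² = 0.1331 I₀, giving I₀ = 10.6/0.1331 = 79.65 mW/cm².

I₀ ≈ 79.7 mW/cm²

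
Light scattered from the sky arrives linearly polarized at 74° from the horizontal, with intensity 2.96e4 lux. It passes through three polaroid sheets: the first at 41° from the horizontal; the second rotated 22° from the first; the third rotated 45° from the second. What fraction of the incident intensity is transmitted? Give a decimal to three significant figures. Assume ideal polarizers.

I/I₀ ≈ 0.302

I₁ = 2.96e4 lux · cos²(33°) = 2.082e+04 lux.
I₂ = I₁ · cos²(22°) = 2.082e+04 · 0.8597 = 1.79e+04 lux.
I₃ = I₂ · cos²(45°) = 1.79e+04 · 0.5 = 8949 lux.
Transmitted fraction = 0.3023.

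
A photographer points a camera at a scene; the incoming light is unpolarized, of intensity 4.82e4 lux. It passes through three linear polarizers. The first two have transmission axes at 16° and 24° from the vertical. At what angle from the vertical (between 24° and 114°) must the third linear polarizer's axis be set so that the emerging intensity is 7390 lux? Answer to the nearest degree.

θ ≈ 80°

Unpolarized light through the first polarizer → I₁ = ½ I₀, now polarized at 16°.
I₂ = I₁ cos²(24° − 16°) = 0.5 I₀ · cos²(8°) = 0.4903 I₀.
Target fraction: 7390 / 4.82e4 lux = 0.1533 of I₀.
Need I₃/I₀ = 0.1533, so cos²(θ − 24°) = 0.1533 / 0.4903 = 0.3127.
θ − 24° = arccos(√0.3127) = 56.0°, giving θ ≈ 24 + 56.0 = 80.0°.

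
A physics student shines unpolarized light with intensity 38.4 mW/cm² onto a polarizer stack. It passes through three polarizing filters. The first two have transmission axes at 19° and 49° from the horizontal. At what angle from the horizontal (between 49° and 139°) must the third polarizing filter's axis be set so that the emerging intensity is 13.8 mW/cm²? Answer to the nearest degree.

Unpolarized light through the first polarizer → I₁ = ½ I₀, now polarized at 19°.
I₂ = I₁ cos²(49° − 19°) = 0.5 I₀ · cos²(30°) = 0.375 I₀.
Target fraction: 13.8 / 38.4 mW/cm² = 0.3594 of I₀.
Need I₃/I₀ = 0.3594, so cos²(θ − 49°) = 0.3594 / 0.375 = 0.9583.
θ − 49° = arccos(√0.9583) = 11.8°, giving θ ≈ 49 + 11.8 = 60.8°.

θ ≈ 61°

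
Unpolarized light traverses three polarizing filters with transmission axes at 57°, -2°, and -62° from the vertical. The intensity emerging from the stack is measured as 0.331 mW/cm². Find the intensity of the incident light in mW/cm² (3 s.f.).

Unpolarized light through the first polarizer → I₁ = ½ I₀, now polarized at 57°.
I₂ = I₁ cos²(-2° − 57°) = 0.5 I₀ · cos²(59°) = 0.1326 I₀.
I₃ = I₂ cos²(-62° + 2°) = 0.1326 I₀ · cos²(60°) = 0.03316 I₀.
So 0.331 mW/cm² = 0.03316 I₀, giving I₀ = 0.331/0.03316 = 9.982 mW/cm².

I₀ ≈ 9.98 mW/cm²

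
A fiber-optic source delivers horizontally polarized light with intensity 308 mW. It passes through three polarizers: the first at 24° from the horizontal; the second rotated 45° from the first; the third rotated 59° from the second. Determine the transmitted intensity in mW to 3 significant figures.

By Malus's law, I₁ = 308 mW · cos²(24°) = 257 mW.
I₂ = I₁ · cos²(45°) = 257 · 0.5 = 128.5 mW.
I₃ = I₂ · cos²(59°) = 128.5 · 0.2653 = 34.09 mW.

I ≈ 34.1 mW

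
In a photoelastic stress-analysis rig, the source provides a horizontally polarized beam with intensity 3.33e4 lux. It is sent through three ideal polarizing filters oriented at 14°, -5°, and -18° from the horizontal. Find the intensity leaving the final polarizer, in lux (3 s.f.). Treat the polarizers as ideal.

I₁ = 3.33e4 lux · cos²(14°) = 3.135e+04 lux.
I₂ = I₁ · cos²(19°) = 3.135e+04 · 0.894 = 2.803e+04 lux.
I₃ = I₂ · cos²(13°) = 2.803e+04 · 0.9494 = 2.661e+04 lux.

I ≈ 2.66e4 lux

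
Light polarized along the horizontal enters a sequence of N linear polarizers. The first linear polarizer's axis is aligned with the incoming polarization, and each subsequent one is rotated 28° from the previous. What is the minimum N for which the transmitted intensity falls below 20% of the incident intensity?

First polarizer is aligned with the polarization: full transmission.
Each further stage multiplies by cos²(28°) = 0.7796.
After N polarizers: T = 0.7796^(N−1). Require T < 0.20 ⇒ N−1 > ln(0.20)/ln(0.7796) = 6.46, so N−1 ≥ 7 and N = 8.
Check: N=8 gives T = 0.175 < 0.20; N=7 gives T = 0.2245.

N = 8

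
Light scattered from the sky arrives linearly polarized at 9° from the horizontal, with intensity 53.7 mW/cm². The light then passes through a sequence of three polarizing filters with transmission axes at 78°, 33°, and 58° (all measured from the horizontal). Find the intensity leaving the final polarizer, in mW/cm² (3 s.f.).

I₁ = 53.7 mW/cm² · cos²(69°) = 6.897 mW/cm².
I₂ = I₁ · cos²(45°) = 6.897 · 0.5 = 3.448 mW/cm².
I₃ = I₂ · cos²(25°) = 3.448 · 0.8214 = 2.832 mW/cm².

I ≈ 2.83 mW/cm²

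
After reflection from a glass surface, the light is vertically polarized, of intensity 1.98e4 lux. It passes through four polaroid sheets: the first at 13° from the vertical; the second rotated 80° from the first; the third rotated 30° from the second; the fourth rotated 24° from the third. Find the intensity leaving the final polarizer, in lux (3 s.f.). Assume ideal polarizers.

I ≈ 355 lux

By Malus's law, I₁ = 1.98e4 lux · cos²(13°) = 1.88e+04 lux.
I₂ = I₁ · cos²(80°) = 1.88e+04 · 0.03015 = 566.8 lux.
I₃ = I₂ · cos²(30°) = 566.8 · 0.75 = 425.1 lux.
I₄ = I₃ · cos²(24°) = 425.1 · 0.8346 = 354.8 lux.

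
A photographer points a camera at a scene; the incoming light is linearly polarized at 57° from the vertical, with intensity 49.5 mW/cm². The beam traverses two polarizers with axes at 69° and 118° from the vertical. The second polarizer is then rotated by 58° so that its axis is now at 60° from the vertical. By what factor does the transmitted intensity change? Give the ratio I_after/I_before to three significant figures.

I_new/I_old ≈ 2.27

Before rotation:
I₁ = I₀ cos²(69° − 57°) = I₀ cos²(12°) = 0.9568 I₀.
I₂ = I₁ cos²(118° − 69°) = 0.9568 I₀ · cos²(49°) = 0.4118 I₀.
After rotation:
I₁ = I₀ cos²(69° − 57°) = I₀ cos²(12°) = 0.9568 I₀.
I₂ = I₁ cos²(60° − 69°) = 0.9568 I₀ · cos²(9°) = 0.9334 I₀.
Ratio = 0.9334 / 0.4118 = 2.266.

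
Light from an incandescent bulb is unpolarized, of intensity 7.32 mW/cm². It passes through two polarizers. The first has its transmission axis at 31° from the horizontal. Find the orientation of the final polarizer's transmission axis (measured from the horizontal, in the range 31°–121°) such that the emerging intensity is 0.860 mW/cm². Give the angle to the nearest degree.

Unpolarized light through the first polarizer → I₁ = ½ I₀, now polarized at 31°.
Target fraction: 0.860 / 7.32 mW/cm² = 0.1175 of I₀.
Need I₂/I₀ = 0.1175, so cos²(θ − 31°) = 0.1175 / 0.5 = 0.235.
θ − 31° = arccos(√0.235) = 61.0°, giving θ ≈ 31 + 61.0 = 92.0°.

θ ≈ 92°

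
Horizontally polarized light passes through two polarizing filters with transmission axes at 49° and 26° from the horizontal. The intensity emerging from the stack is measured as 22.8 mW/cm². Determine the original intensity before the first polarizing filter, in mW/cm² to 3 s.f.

I₁ = I₀ cos²(49° − 0°) = I₀ cos²(49°) = 0.4304 I₀.
I₂ = I₁ cos²(26° − 49°) = 0.4304 I₀ · cos²(23°) = 0.3647 I₀.
So 22.8 mW/cm² = 0.3647 I₀, giving I₀ = 22.8/0.3647 = 62.52 mW/cm².

I₀ ≈ 62.5 mW/cm²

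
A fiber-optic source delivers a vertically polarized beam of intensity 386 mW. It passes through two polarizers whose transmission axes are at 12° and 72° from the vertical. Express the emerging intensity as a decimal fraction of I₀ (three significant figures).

I/I₀ ≈ 0.239

By Malus's law, I₁ = 386 mW · cos²(12°) = 369.3 mW.
I₂ = I₁ · cos²(60°) = 369.3 · 0.25 = 92.33 mW.
Transmitted fraction = 0.2392.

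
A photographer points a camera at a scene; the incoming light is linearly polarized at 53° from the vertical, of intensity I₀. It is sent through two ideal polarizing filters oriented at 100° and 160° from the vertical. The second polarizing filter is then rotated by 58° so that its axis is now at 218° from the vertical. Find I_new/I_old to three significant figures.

Before rotation:
By Malus's law, I₁ = I₀ cos²(100° − 53°) = I₀ cos²(47°) = 0.4651 I₀.
I₂ = I₁ cos²(160° − 100°) = 0.4651 I₀ · cos²(60°) = 0.1163 I₀.
After rotation:
I₁ = I₀ cos²(100° − 53°) = I₀ cos²(47°) = 0.4651 I₀.
Angle between axes 1 and 2: 62°. I₂ = 0.4651 I₀ · cos²(62°) = 0.1025 I₀.
Ratio = 0.1025 / 0.1163 = 0.8816.

I_new/I_old ≈ 0.882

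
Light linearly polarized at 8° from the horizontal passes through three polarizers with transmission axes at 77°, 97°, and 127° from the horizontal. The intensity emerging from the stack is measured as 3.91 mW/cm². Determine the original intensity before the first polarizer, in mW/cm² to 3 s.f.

I₀ ≈ 46.0 mW/cm²

By Malus's law, I₁ = I₀ cos²(77° − 8°) = I₀ cos²(69°) = 0.1284 I₀.
I₂ = I₁ cos²(97° − 77°) = 0.1284 I₀ · cos²(20°) = 0.1134 I₀.
I₃ = I₂ cos²(127° − 97°) = 0.1134 I₀ · cos²(30°) = 0.08505 I₀.
So 3.91 mW/cm² = 0.08505 I₀, giving I₀ = 3.91/0.08505 = 45.97 mW/cm².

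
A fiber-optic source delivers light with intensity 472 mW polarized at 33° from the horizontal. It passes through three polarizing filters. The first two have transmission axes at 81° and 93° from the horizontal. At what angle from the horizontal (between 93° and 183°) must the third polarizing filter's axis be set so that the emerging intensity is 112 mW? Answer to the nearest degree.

θ ≈ 135°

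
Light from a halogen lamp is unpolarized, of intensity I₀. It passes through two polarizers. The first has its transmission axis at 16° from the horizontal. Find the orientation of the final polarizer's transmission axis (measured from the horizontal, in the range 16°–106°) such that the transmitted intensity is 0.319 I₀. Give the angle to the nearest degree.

θ ≈ 53°

Unpolarized light through the first polarizer → I₁ = ½ I₀, now polarized at 16°.
Need I₂/I₀ = 0.319, so cos²(θ − 16°) = 0.319 / 0.5 = 0.638.
θ − 16° = arccos(√0.638) = 37.0°, giving θ ≈ 16 + 37.0 = 53.0°.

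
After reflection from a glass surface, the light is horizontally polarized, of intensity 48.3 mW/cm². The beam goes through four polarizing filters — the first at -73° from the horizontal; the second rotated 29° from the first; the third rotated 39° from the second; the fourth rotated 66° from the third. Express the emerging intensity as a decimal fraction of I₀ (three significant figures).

I/I₀ ≈ 0.00653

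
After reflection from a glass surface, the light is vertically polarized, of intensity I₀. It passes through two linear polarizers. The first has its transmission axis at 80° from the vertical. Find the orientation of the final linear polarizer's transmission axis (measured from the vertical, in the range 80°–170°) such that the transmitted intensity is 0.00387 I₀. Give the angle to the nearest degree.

θ ≈ 149°

I₁ = I₀ cos²(80° − 0°) = I₀ cos²(80°) = 0.03015 I₀.
Need I₂/I₀ = 0.00387, so cos²(θ − 80°) = 0.00387 / 0.03015 = 0.1283.
θ − 80° = arccos(√0.1283) = 69.0°, giving θ ≈ 80 + 69.0 = 149.0°.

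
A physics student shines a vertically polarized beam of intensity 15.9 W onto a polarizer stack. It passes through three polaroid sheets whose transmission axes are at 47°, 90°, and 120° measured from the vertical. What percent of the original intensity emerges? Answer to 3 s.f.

By Malus's law, I₁ = 15.9 W · cos²(47°) = 7.395 W.
I₂ = I₁ · cos²(43°) = 7.395 · 0.5349 = 3.956 W.
I₃ = I₂ · cos²(30°) = 3.956 · 0.75 = 2.967 W.
That is 18.66% of the incident intensity.

≈ 18.7%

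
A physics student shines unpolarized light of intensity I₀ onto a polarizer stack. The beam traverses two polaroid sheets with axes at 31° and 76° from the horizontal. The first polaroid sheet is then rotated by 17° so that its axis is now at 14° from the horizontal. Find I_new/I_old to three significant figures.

I_new/I_old ≈ 0.441

Before rotation:
Unpolarized light through the first polarizer → I₁ = ½ I₀, now polarized at 31°.
I₂ = I₁ cos²(76° − 31°) = 0.5 I₀ · cos²(45°) = 0.25 I₀.
After rotation:
Unpolarized light through the first polarizer → I₁ = ½ I₀, now polarized at 14°.
I₂ = I₁ cos²(76° − 14°) = 0.5 I₀ · cos²(62°) = 0.1102 I₀.
Ratio = 0.1102 / 0.25 = 0.4408.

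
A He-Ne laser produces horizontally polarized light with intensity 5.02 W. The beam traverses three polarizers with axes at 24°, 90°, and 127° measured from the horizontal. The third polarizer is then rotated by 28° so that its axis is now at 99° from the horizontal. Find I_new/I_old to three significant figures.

Before rotation:
I₁ = I₀ cos²(24° − 0°) = I₀ cos²(24°) = 0.8346 I₀.
I₂ = I₁ cos²(90° − 24°) = 0.8346 I₀ · cos²(66°) = 0.1381 I₀.
I₃ = I₂ cos²(127° − 90°) = 0.1381 I₀ · cos²(37°) = 0.08806 I₀.
After rotation:
I₁ = I₀ cos²(24° − 0°) = I₀ cos²(24°) = 0.8346 I₀.
I₂ = I₁ cos²(90° − 24°) = 0.8346 I₀ · cos²(66°) = 0.1381 I₀.
I₃ = I₂ cos²(99° − 90°) = 0.1381 I₀ · cos²(9°) = 0.1347 I₀.
Ratio = 0.1347 / 0.08806 = 1.529.

I_new/I_old ≈ 1.53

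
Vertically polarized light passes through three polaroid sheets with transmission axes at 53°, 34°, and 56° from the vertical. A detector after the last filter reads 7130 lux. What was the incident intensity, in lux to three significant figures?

I₀ ≈ 2.56e4 lux

I₁ = I₀ cos²(53° − 0°) = I₀ cos²(53°) = 0.3622 I₀.
I₂ = I₁ cos²(34° − 53°) = 0.3622 I₀ · cos²(19°) = 0.3238 I₀.
I₃ = I₂ cos²(56° − 34°) = 0.3238 I₀ · cos²(22°) = 0.2784 I₀.
So 7130 lux = 0.2784 I₀, giving I₀ = 7130/0.2784 = 2.561e+04 lux.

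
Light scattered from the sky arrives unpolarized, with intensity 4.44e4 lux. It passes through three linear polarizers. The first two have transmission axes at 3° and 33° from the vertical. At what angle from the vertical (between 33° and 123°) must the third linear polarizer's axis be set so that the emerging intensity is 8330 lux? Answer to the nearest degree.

Unpolarized light through the first polarizer → I₁ = ½ I₀, now polarized at 3°.
I₂ = I₁ cos²(33° − 3°) = 0.5 I₀ · cos²(30°) = 0.375 I₀.
Target fraction: 8330 / 4.44e4 lux = 0.1876 of I₀.
Need I₃/I₀ = 0.1876, so cos²(θ − 33°) = 0.1876 / 0.375 = 0.5003.
θ − 33° = arccos(√0.5003) = 45.0°, giving θ ≈ 33 + 45.0 = 78.0°.

θ ≈ 78°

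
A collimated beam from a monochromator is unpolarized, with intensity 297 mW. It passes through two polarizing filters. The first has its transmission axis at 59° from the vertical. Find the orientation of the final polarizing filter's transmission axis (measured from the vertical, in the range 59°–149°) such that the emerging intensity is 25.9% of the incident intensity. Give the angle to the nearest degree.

θ ≈ 103°

Unpolarized light through the first polarizer → I₁ = ½ I₀, now polarized at 59°.
Need I₂/I₀ = 0.259, so cos²(θ − 59°) = 0.259 / 0.5 = 0.518.
θ − 59° = arccos(√0.518) = 44.0°, giving θ ≈ 59 + 44.0 = 103.0°.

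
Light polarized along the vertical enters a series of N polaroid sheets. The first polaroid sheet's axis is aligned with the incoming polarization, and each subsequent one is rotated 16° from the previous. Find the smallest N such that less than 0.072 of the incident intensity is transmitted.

N = 35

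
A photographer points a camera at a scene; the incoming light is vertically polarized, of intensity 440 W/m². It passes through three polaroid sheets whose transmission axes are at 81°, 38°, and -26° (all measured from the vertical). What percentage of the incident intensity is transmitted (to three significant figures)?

By Malus's law, I₁ = 440 W/m² · cos²(81°) = 10.77 W/m².
I₂ = I₁ · cos²(43°) = 10.77 · 0.5349 = 5.759 W/m².
I₃ = I₂ · cos²(64°) = 5.759 · 0.1922 = 1.107 W/m².
That is 0.2515% of the incident intensity.

≈ 0.252%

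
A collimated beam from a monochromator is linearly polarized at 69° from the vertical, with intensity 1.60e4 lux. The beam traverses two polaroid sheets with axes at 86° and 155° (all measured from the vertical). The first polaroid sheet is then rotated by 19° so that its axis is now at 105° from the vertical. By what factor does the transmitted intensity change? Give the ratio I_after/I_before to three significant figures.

I_new/I_old ≈ 2.30

Before rotation:
I₁ = I₀ cos²(86° − 69°) = I₀ cos²(17°) = 0.9145 I₀.
I₂ = I₁ cos²(155° − 86°) = 0.9145 I₀ · cos²(69°) = 0.1174 I₀.
After rotation:
I₁ = I₀ cos²(105° − 69°) = I₀ cos²(36°) = 0.6545 I₀.
I₂ = I₁ cos²(155° − 105°) = 0.6545 I₀ · cos²(50°) = 0.2704 I₀.
Ratio = 0.2704 / 0.1174 = 2.302.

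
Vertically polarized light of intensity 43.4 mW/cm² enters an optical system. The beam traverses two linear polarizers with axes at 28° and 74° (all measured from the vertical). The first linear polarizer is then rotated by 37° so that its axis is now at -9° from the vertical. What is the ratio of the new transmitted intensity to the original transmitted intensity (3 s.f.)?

Before rotation:
By Malus's law, I₁ = I₀ cos²(28° − 0°) = I₀ cos²(28°) = 0.7796 I₀.
I₂ = I₁ cos²(74° − 28°) = 0.7796 I₀ · cos²(46°) = 0.3762 I₀.
After rotation:
I₁ = I₀ cos²(-9° − 0°) = I₀ cos²(9°) = 0.9755 I₀.
I₂ = I₁ cos²(74° + 9°) = 0.9755 I₀ · cos²(83°) = 0.01449 I₀.
Ratio = 0.01449 / 0.3762 = 0.03851.

I_new/I_old ≈ 0.0385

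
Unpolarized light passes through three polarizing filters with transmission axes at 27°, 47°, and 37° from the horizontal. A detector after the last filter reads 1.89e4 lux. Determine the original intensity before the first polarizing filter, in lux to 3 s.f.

I₀ ≈ 4.41e4 lux

Unpolarized light through the first polarizer → I₁ = ½ I₀, now polarized at 27°.
I₂ = I₁ cos²(47° − 27°) = 0.5 I₀ · cos²(20°) = 0.4415 I₀.
I₃ = I₂ cos²(37° − 47°) = 0.4415 I₀ · cos²(10°) = 0.4282 I₀.
So 1.89e4 lux = 0.4282 I₀, giving I₀ = 1.89e4/0.4282 = 4.414e+04 lux.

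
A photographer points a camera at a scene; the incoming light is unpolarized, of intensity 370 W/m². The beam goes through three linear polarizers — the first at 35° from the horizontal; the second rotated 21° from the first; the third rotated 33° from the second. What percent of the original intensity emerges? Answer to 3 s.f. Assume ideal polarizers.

≈ 30.7%

Unpolarized light through the first polarizer → I₁ = 370 W/m²/2 = 185 W/m², polarized at 35°.
I₂ = I₁ · cos²(21°) = 185 · 0.8716 = 161.2 W/m².
I₃ = I₂ · cos²(33°) = 161.2 · 0.7034 = 113.4 W/m².
That is 30.65% of the incident intensity.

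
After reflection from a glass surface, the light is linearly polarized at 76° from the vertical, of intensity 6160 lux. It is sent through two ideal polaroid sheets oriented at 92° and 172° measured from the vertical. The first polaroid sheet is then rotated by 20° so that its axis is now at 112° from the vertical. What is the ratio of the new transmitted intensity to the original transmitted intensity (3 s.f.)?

Before rotation:
I₁ = I₀ cos²(92° − 76°) = I₀ cos²(16°) = 0.924 I₀.
I₂ = I₁ cos²(172° − 92°) = 0.924 I₀ · cos²(80°) = 0.02786 I₀.
After rotation:
I₁ = I₀ cos²(112° − 76°) = I₀ cos²(36°) = 0.6545 I₀.
I₂ = I₁ cos²(172° − 112°) = 0.6545 I₀ · cos²(60°) = 0.1636 I₀.
Ratio = 0.1636 / 0.02786 = 5.873.

I_new/I_old ≈ 5.87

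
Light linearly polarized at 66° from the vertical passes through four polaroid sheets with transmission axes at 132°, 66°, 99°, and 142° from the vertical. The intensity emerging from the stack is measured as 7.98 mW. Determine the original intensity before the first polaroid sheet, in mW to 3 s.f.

I₀ ≈ 775 mW

I₁ = I₀ cos²(132° − 66°) = I₀ cos²(66°) = 0.1654 I₀.
I₂ = I₁ cos²(66° − 132°) = 0.1654 I₀ · cos²(66°) = 0.02737 I₀.
I₃ = I₂ cos²(99° − 66°) = 0.02737 I₀ · cos²(33°) = 0.01925 I₀.
I₄ = I₃ cos²(142° − 99°) = 0.01925 I₀ · cos²(43°) = 0.0103 I₀.
So 7.98 mW = 0.0103 I₀, giving I₀ = 7.98/0.0103 = 775 mW.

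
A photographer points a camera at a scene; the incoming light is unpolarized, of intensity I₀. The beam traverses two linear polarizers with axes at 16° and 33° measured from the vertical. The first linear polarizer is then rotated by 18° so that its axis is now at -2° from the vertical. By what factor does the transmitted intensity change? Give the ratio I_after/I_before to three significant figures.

Before rotation:
Unpolarized light through the first polarizer → I₁ = ½ I₀, now polarized at 16°.
I₂ = I₁ cos²(33° − 16°) = 0.5 I₀ · cos²(17°) = 0.4573 I₀.
After rotation:
Unpolarized light through the first polarizer → I₁ = ½ I₀, now polarized at -2°.
I₂ = I₁ cos²(33° + 2°) = 0.5 I₀ · cos²(35°) = 0.3355 I₀.
Ratio = 0.3355 / 0.4573 = 0.7337.

I_new/I_old ≈ 0.734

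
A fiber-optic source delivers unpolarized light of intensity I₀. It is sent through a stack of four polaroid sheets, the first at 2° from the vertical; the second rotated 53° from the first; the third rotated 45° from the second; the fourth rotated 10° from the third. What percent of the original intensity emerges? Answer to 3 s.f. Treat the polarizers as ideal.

Unpolarized light through the first polarizer → I₁ = ½ I₀, now polarized at 2°.
I₂ = I₁ cos²(53°) = 0.5 · 0.3622 I₀ = 0.1811 I₀.
I₃ = I₂ cos²(45°) = 0.1811 · 0.5 I₀ = 0.09055 I₀.
I₄ = I₃ cos²(10°) = 0.09055 · 0.9698 I₀ = 0.08782 I₀.
That is 8.782% of the incident intensity.

≈ 8.78%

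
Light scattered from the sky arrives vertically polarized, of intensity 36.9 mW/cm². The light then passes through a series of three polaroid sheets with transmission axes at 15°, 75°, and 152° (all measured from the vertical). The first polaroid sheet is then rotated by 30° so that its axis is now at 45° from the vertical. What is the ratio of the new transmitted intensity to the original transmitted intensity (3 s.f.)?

I_new/I_old ≈ 1.61

Before rotation:
By Malus's law, I₁ = I₀ cos²(15° − 0°) = I₀ cos²(15°) = 0.933 I₀.
I₂ = I₁ cos²(75° − 15°) = 0.933 I₀ · cos²(60°) = 0.2333 I₀.
I₃ = I₂ cos²(152° − 75°) = 0.2333 I₀ · cos²(77°) = 0.0118 I₀.
After rotation:
I₁ = I₀ cos²(45° − 0°) = I₀ cos²(45°) = 0.5 I₀.
I₂ = I₁ cos²(75° − 45°) = 0.5 I₀ · cos²(30°) = 0.375 I₀.
I₃ = I₂ cos²(152° − 75°) = 0.375 I₀ · cos²(77°) = 0.01898 I₀.
Ratio = 0.01898 / 0.0118 = 1.608.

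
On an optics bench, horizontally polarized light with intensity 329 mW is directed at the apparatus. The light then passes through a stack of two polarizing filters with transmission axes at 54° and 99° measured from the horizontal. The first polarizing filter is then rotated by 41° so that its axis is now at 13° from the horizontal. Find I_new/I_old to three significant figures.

I_new/I_old ≈ 0.0267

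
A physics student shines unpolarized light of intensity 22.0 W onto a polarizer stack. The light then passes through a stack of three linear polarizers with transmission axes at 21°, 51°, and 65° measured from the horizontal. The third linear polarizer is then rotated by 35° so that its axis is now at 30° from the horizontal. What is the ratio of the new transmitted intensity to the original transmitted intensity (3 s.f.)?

I_new/I_old ≈ 0.926

Before rotation:
Unpolarized light through the first polarizer → I₁ = ½ I₀, now polarized at 21°.
I₂ = I₁ cos²(51° − 21°) = 0.5 I₀ · cos²(30°) = 0.375 I₀.
I₃ = I₂ cos²(65° − 51°) = 0.375 I₀ · cos²(14°) = 0.3531 I₀.
After rotation:
Unpolarized light through the first polarizer → I₁ = ½ I₀, now polarized at 21°.
I₂ = I₁ cos²(51° − 21°) = 0.5 I₀ · cos²(30°) = 0.375 I₀.
I₃ = I₂ cos²(30° − 51°) = 0.375 I₀ · cos²(21°) = 0.3268 I₀.
Ratio = 0.3268 / 0.3531 = 0.9258.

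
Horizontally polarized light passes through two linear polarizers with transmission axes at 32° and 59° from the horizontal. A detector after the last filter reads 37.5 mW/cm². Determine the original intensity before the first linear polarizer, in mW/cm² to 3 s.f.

I₀ ≈ 65.7 mW/cm²

I₁ = I₀ cos²(32° − 0°) = I₀ cos²(32°) = 0.7192 I₀.
I₂ = I₁ cos²(59° − 32°) = 0.7192 I₀ · cos²(27°) = 0.571 I₀.
So 37.5 mW/cm² = 0.571 I₀, giving I₀ = 37.5/0.571 = 65.68 mW/cm².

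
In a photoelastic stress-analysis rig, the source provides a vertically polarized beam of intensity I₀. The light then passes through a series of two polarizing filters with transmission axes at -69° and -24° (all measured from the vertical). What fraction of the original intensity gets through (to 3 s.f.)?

≈ 0.0642 I₀

I₁ = I₀ cos²(-69° − 0°) = I₀ cos²(69°) = 0.1284 I₀.
I₂ = I₁ cos²(-24° + 69°) = 0.1284 I₀ · cos²(45°) = 0.06421 I₀.
Transmitted fraction = 0.06421.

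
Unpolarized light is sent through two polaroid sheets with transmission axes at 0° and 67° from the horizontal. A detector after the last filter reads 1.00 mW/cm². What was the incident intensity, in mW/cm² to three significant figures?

Unpolarized light through the first polarizer → I₁ = ½ I₀, now polarized at 0°.
I₂ = I₁ cos²(67° − 0°) = 0.5 I₀ · cos²(67°) = 0.07634 I₀.
So 1.00 mW/cm² = 0.07634 I₀, giving I₀ = 1.00/0.07634 = 13.1 mW/cm².

I₀ ≈ 13.1 mW/cm²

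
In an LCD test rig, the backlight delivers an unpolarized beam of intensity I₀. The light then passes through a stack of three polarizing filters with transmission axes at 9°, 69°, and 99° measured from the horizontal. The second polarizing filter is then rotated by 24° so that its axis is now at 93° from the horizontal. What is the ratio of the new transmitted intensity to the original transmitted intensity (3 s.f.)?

Before rotation:
Unpolarized light through the first polarizer → I₁ = ½ I₀, now polarized at 9°.
I₂ = I₁ cos²(69° − 9°) = 0.5 I₀ · cos²(60°) = 0.125 I₀.
I₃ = I₂ cos²(99° − 69°) = 0.125 I₀ · cos²(30°) = 0.09375 I₀.
After rotation:
Unpolarized light through the first polarizer → I₁ = ½ I₀, now polarized at 9°.
I₂ = I₁ cos²(93° − 9°) = 0.5 I₀ · cos²(84°) = 0.005463 I₀.
I₃ = I₂ cos²(99° − 93°) = 0.005463 I₀ · cos²(6°) = 0.005403 I₀.
Ratio = 0.005403 / 0.09375 = 0.05764.

I_new/I_old ≈ 0.0576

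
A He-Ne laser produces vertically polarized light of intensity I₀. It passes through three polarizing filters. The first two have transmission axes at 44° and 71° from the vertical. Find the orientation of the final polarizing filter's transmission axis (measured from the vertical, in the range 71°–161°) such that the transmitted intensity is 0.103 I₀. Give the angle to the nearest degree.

θ ≈ 131°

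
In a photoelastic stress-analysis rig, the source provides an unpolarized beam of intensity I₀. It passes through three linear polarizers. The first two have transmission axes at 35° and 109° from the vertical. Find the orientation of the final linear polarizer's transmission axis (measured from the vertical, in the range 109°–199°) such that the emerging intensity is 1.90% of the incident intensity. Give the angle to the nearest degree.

Unpolarized light through the first polarizer → I₁ = ½ I₀, now polarized at 35°.
I₂ = I₁ cos²(109° − 35°) = 0.5 I₀ · cos²(74°) = 0.03799 I₀.
Need I₃/I₀ = 0.019, so cos²(θ − 109°) = 0.019 / 0.03799 = 0.5002.
θ − 109° = arccos(√0.5002) = 45.0°, giving θ ≈ 109 + 45.0 = 154.0°.

θ ≈ 154°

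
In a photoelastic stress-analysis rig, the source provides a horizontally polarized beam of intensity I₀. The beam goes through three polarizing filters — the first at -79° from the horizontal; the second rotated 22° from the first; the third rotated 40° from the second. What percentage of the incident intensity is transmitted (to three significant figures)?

I₁ = I₀ cos²(-79° − 0°) = I₀ cos²(79°) = 0.03641 I₀.
I₂ = I₁ cos²(22°) = 0.03641 · 0.8597 I₀ = 0.0313 I₀.
I₃ = I₂ cos²(40°) = 0.0313 · 0.5868 I₀ = 0.01837 I₀.
That is 1.837% of the incident intensity.

≈ 1.84%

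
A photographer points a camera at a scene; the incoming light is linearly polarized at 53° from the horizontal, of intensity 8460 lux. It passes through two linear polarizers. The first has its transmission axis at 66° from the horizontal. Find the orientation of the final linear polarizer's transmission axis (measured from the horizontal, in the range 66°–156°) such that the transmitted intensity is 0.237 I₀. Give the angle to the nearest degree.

θ ≈ 126°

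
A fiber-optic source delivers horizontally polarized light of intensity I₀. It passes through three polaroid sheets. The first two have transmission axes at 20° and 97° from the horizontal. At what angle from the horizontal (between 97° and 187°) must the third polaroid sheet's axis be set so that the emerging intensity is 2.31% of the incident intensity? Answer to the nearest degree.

I₁ = I₀ cos²(20° − 0°) = I₀ cos²(20°) = 0.883 I₀.
I₂ = I₁ cos²(97° − 20°) = 0.883 I₀ · cos²(77°) = 0.04468 I₀.
Need I₃/I₀ = 0.0231, so cos²(θ − 97°) = 0.0231 / 0.04468 = 0.517.
θ − 97° = arccos(√0.517) = 44.0°, giving θ ≈ 97 + 44.0 = 141.0°.

θ ≈ 141°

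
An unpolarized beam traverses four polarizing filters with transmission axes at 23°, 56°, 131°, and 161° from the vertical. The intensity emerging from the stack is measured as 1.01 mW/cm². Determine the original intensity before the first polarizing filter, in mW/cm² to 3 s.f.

Unpolarized light through the first polarizer → I₁ = ½ I₀, now polarized at 23°.
I₂ = I₁ cos²(56° − 23°) = 0.5 I₀ · cos²(33°) = 0.3517 I₀.
I₃ = I₂ cos²(131° − 56°) = 0.3517 I₀ · cos²(75°) = 0.02356 I₀.
I₄ = I₃ cos²(161° − 131°) = 0.02356 I₀ · cos²(30°) = 0.01767 I₀.
So 1.01 mW/cm² = 0.01767 I₀, giving I₀ = 1.01/0.01767 = 57.16 mW/cm².

I₀ ≈ 57.2 mW/cm²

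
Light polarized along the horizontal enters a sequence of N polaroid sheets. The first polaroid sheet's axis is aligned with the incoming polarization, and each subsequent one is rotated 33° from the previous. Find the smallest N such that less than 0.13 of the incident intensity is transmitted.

N = 7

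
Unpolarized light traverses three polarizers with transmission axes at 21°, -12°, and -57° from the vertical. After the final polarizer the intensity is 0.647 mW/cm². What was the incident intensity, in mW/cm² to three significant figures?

Unpolarized light through the first polarizer → I₁ = ½ I₀, now polarized at 21°.
I₂ = I₁ cos²(-12° − 21°) = 0.5 I₀ · cos²(33°) = 0.3517 I₀.
I₃ = I₂ cos²(-57° + 12°) = 0.3517 I₀ · cos²(45°) = 0.1758 I₀.
So 0.647 mW/cm² = 0.1758 I₀, giving I₀ = 0.647/0.1758 = 3.679 mW/cm².

I₀ ≈ 3.68 mW/cm²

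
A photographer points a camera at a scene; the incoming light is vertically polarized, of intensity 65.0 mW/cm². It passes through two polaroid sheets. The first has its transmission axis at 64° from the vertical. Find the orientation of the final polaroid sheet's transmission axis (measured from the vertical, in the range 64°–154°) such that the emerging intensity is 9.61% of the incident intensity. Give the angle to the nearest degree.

θ ≈ 109°

I₁ = I₀ cos²(64° − 0°) = I₀ cos²(64°) = 0.1922 I₀.
Need I₂/I₀ = 0.0961, so cos²(θ − 64°) = 0.0961 / 0.1922 = 0.5001.
θ − 64° = arccos(√0.5001) = 45.0°, giving θ ≈ 64 + 45.0 = 109.0°.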